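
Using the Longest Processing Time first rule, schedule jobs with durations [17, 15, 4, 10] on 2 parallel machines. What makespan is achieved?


Sort jobs in decreasing order (LPT): [17, 15, 10, 4]
Assign each job to the least loaded machine:
  Machine 1: jobs [17, 4], load = 21
  Machine 2: jobs [15, 10], load = 25
Makespan = max load = 25

25


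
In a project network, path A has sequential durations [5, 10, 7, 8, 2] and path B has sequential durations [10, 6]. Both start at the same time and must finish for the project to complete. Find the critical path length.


Path A total = 5 + 10 + 7 + 8 + 2 = 32
Path B total = 10 + 6 = 16
Critical path = longest path = max(32, 16) = 32

32


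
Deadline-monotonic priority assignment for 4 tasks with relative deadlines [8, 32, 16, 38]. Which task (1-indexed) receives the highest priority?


Sort tasks by relative deadline (ascending):
  Task 1: deadline = 8
  Task 3: deadline = 16
  Task 2: deadline = 32
  Task 4: deadline = 38
Priority order (highest first): [1, 3, 2, 4]
Highest priority task = 1

1


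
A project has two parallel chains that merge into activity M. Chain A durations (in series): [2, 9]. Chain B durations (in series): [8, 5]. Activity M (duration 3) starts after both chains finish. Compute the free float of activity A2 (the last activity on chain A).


ES(A2) = sum of predecessors on chain A = 2
EF(A2) = ES + duration = 2 + 9 = 11
Successor of A2 is M. ES(M) = max(sum(A), sum(B)) = max(11, 13) = 13
Free float = ES(successor) - EF(current) = 13 - 11 = 2

2


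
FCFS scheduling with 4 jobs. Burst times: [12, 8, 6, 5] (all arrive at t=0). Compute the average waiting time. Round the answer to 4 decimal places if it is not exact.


FCFS order (as given): [12, 8, 6, 5]
Waiting times:
  Job 1: wait = 0
  Job 2: wait = 12
  Job 3: wait = 20
  Job 4: wait = 26
Sum of waiting times = 58
Average waiting time = 58/4 = 14.5

14.5


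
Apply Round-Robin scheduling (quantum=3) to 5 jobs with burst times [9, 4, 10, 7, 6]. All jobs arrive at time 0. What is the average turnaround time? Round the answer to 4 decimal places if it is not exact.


Time quantum = 3
Execution trace:
  J1 runs 3 units, time = 3
  J2 runs 3 units, time = 6
  J3 runs 3 units, time = 9
  J4 runs 3 units, time = 12
  J5 runs 3 units, time = 15
  J1 runs 3 units, time = 18
  J2 runs 1 units, time = 19
  J3 runs 3 units, time = 22
  J4 runs 3 units, time = 25
  J5 runs 3 units, time = 28
  J1 runs 3 units, time = 31
  J3 runs 3 units, time = 34
  J4 runs 1 units, time = 35
  J3 runs 1 units, time = 36
Finish times: [31, 19, 36, 35, 28]
Average turnaround = 149/5 = 29.8

29.8


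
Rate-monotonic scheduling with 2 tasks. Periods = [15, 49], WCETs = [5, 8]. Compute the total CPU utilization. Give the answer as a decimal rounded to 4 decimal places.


Compute individual utilizations (exact fractions):
  Task 1: C/T = 5/15 = 1/3 (approx. 0.3333)
  Task 2: C/T = 8/49 (approx. 0.1633)
Total utilization U = 1/3 + 8/49 = 73/147
Rounded to 4 decimal places: U = 0.4966
RM (Liu & Layland) bound for 2 tasks = 0.828427; compare with U = 73/147 (approx. 0.496599)
U <= bound, so schedulable by RM sufficient condition.

0.4966


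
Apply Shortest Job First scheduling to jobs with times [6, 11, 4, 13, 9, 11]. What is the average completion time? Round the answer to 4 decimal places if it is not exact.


SJF order (ascending): [4, 6, 9, 11, 11, 13]
Completion times:
  Job 1: burst=4, C=4
  Job 2: burst=6, C=10
  Job 3: burst=9, C=19
  Job 4: burst=11, C=30
  Job 5: burst=11, C=41
  Job 6: burst=13, C=54
Average completion = 158/6 = 26.3333

26.3333


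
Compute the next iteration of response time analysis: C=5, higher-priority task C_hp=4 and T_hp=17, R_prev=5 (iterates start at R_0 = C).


R_next = C + ceil(R_prev / T_hp) * C_hp
ceil(5 / 17) = ceil(0.2941) = 1
Interference = 1 * 4 = 4
R_next = 5 + 4 = 9

9


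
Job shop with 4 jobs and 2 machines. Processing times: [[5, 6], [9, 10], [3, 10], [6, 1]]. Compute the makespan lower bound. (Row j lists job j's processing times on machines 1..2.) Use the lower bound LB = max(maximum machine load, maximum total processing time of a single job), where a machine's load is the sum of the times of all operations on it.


Machine loads:
  Machine 1: 5 + 9 + 3 + 6 = 23
  Machine 2: 6 + 10 + 10 + 1 = 27
Max machine load = 27
Job totals:
  Job 1: 11
  Job 2: 19
  Job 3: 13
  Job 4: 7
Max job total = 19
Lower bound = max(27, 19) = 27

27


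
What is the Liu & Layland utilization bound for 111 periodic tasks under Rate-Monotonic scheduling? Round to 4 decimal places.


Compute 2^(1/111) = 1.0062641072
Subtract 1: 1.0062641072 - 1 = 0.0062641072
Multiply by n: 111 * 0.0062641072 = 0.6953158992
Round to 4 dp: 0.6953

0.6953


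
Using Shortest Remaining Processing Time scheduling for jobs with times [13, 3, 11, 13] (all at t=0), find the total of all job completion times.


Since all jobs arrive at t=0, SRPT equals SPT ordering.
SPT order: [3, 11, 13, 13]
Completion times:
  Job 1: p=3, C=3
  Job 2: p=11, C=14
  Job 3: p=13, C=27
  Job 4: p=13, C=40
Total completion time = 3 + 14 + 27 + 40 = 84

84


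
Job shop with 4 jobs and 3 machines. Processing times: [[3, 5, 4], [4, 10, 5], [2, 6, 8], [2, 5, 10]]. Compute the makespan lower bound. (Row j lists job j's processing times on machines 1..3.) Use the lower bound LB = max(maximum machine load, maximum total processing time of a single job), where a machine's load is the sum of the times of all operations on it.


Machine loads:
  Machine 1: 3 + 4 + 2 + 2 = 11
  Machine 2: 5 + 10 + 6 + 5 = 26
  Machine 3: 4 + 5 + 8 + 10 = 27
Max machine load = 27
Job totals:
  Job 1: 12
  Job 2: 19
  Job 3: 16
  Job 4: 17
Max job total = 19
Lower bound = max(27, 19) = 27

27


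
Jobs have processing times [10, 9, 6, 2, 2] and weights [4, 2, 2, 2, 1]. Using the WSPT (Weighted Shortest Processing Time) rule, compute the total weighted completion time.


Compute p/w ratios and sort ascending (WSPT): [(2, 2), (2, 1), (10, 4), (6, 2), (9, 2)]
Compute weighted completion times:
  Job (p=2,w=2): C=2, w*C=2*2=4
  Job (p=2,w=1): C=4, w*C=1*4=4
  Job (p=10,w=4): C=14, w*C=4*14=56
  Job (p=6,w=2): C=20, w*C=2*20=40
  Job (p=9,w=2): C=29, w*C=2*29=58
Total weighted completion time = 162

162


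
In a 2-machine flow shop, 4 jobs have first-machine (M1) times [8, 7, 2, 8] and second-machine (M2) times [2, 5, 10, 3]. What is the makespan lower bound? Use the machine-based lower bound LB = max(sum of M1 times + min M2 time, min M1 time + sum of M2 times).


LB1 = sum(M1 times) + min(M2 times) = 25 + 2 = 27
LB2 = min(M1 times) + sum(M2 times) = 2 + 20 = 22
Lower bound = max(LB1, LB2) = max(27, 22) = 27

27


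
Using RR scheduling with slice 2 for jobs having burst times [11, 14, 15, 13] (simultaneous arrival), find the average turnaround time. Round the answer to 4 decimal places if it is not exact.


Time quantum = 2
Execution trace:
  J1 runs 2 units, time = 2
  J2 runs 2 units, time = 4
  J3 runs 2 units, time = 6
  J4 runs 2 units, time = 8
  J1 runs 2 units, time = 10
  J2 runs 2 units, time = 12
  J3 runs 2 units, time = 14
  J4 runs 2 units, time = 16
  J1 runs 2 units, time = 18
  J2 runs 2 units, time = 20
  J3 runs 2 units, time = 22
  J4 runs 2 units, time = 24
  J1 runs 2 units, time = 26
  J2 runs 2 units, time = 28
  J3 runs 2 units, time = 30
  J4 runs 2 units, time = 32
  J1 runs 2 units, time = 34
  J2 runs 2 units, time = 36
  J3 runs 2 units, time = 38
  J4 runs 2 units, time = 40
  J1 runs 1 units, time = 41
  J2 runs 2 units, time = 43
  J3 runs 2 units, time = 45
  J4 runs 2 units, time = 47
  J2 runs 2 units, time = 49
  J3 runs 2 units, time = 51
  J4 runs 1 units, time = 52
  J3 runs 1 units, time = 53
Finish times: [41, 49, 53, 52]
Average turnaround = 195/4 = 48.75

48.75


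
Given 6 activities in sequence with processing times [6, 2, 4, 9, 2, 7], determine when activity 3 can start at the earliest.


Activity 3 starts after activities 1 through 2 complete.
Predecessor durations: [6, 2]
ES = 6 + 2 = 8

8


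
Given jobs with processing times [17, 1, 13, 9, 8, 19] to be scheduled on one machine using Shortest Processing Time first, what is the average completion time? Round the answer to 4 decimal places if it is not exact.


Sort jobs by processing time (SPT order): [1, 8, 9, 13, 17, 19]
Compute completion times sequentially:
  Job 1: processing = 1, completes at 1
  Job 2: processing = 8, completes at 9
  Job 3: processing = 9, completes at 18
  Job 4: processing = 13, completes at 31
  Job 5: processing = 17, completes at 48
  Job 6: processing = 19, completes at 67
Sum of completion times = 174
Average completion time = 174/6 = 29.0

29.0


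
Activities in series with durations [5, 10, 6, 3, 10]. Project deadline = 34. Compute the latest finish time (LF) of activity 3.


LF(activity 3) = deadline - sum of successor durations
Successors: activities 4 through 5 with durations [3, 10]
Sum of successor durations = 13
LF = 34 - 13 = 21

21


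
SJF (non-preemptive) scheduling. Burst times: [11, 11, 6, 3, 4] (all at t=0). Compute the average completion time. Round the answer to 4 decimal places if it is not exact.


SJF order (ascending): [3, 4, 6, 11, 11]
Completion times:
  Job 1: burst=3, C=3
  Job 2: burst=4, C=7
  Job 3: burst=6, C=13
  Job 4: burst=11, C=24
  Job 5: burst=11, C=35
Average completion = 82/5 = 16.4

16.4


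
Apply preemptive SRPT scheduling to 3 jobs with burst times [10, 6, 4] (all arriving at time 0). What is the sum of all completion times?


Since all jobs arrive at t=0, SRPT equals SPT ordering.
SPT order: [4, 6, 10]
Completion times:
  Job 1: p=4, C=4
  Job 2: p=6, C=10
  Job 3: p=10, C=20
Total completion time = 4 + 10 + 20 = 34

34


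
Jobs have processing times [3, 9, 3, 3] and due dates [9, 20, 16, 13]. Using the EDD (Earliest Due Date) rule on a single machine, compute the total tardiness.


Sort by due date (EDD order): [(3, 9), (3, 13), (3, 16), (9, 20)]
Compute completion times and tardiness:
  Job 1: p=3, d=9, C=3, tardiness=max(0,3-9)=0
  Job 2: p=3, d=13, C=6, tardiness=max(0,6-13)=0
  Job 3: p=3, d=16, C=9, tardiness=max(0,9-16)=0
  Job 4: p=9, d=20, C=18, tardiness=max(0,18-20)=0
Total tardiness = 0

0


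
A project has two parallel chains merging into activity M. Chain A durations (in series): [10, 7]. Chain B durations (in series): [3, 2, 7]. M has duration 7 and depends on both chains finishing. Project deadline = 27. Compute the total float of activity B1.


Forward pass: ES(B1) = sum of predecessors on chain B = 0
EF = ES + duration = 0 + 3 = 3
Backward pass: LF(M) = deadline = 27; LS(M) = 27 - 7 = 20
LF(B1) = LS(M) - sum(successors on chain B) = 20 - 9 = 11
LS = LF - duration = 11 - 3 = 8
Total float = LS - ES = 8 - 0 = 8

8


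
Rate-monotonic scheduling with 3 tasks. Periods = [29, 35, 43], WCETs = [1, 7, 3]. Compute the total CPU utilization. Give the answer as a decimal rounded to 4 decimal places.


Compute individual utilizations (exact fractions):
  Task 1: C/T = 1/29 (approx. 0.0345)
  Task 2: C/T = 7/35 = 1/5 (approx. 0.2)
  Task 3: C/T = 3/43 (approx. 0.0698)
Total utilization U = 1/29 + 1/5 + 3/43 = 1897/6235
Rounded to 4 decimal places: U = 0.3043
RM (Liu & Layland) bound for 3 tasks = 0.779763; compare with U = 1897/6235 (approx. 0.304250)
U <= bound, so schedulable by RM sufficient condition.

0.3043


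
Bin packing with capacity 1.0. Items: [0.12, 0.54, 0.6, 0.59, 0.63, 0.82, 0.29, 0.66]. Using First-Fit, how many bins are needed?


Place items sequentially using First-Fit:
  Item 0.12 -> new Bin 1
  Item 0.54 -> Bin 1 (now 0.66)
  Item 0.6 -> new Bin 2
  Item 0.59 -> new Bin 3
  Item 0.63 -> new Bin 4
  Item 0.82 -> new Bin 5
  Item 0.29 -> Bin 1 (now 0.95)
  Item 0.66 -> new Bin 6
Total bins used = 6

6


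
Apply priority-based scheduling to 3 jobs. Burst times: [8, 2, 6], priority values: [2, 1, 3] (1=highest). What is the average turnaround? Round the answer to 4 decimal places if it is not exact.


Sort by priority (ascending = highest first):
Order: [(1, 2), (2, 8), (3, 6)]
Completion times:
  Priority 1, burst=2, C=2
  Priority 2, burst=8, C=10
  Priority 3, burst=6, C=16
Average turnaround = 28/3 = 9.3333

9.3333


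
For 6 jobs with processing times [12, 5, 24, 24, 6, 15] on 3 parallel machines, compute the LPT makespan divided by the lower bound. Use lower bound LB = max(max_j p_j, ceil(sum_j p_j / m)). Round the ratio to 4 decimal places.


LPT order: [24, 24, 15, 12, 6, 5]
Machine loads after assignment: [30, 29, 27]
LPT makespan = 30
Lower bound = max(max_job, ceil(total/3)) = max(24, 29) = 29
Ratio = 30 / 29 = 1.0345

1.0345


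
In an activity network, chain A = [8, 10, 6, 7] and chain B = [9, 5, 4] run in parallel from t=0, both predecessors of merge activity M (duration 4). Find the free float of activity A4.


ES(A4) = sum of predecessors on chain A = 24
EF(A4) = ES + duration = 24 + 7 = 31
Successor of A4 is M. ES(M) = max(sum(A), sum(B)) = max(31, 18) = 31
Free float = ES(successor) - EF(current) = 31 - 31 = 0

0


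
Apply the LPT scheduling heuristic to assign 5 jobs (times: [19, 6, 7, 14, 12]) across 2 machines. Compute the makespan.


Sort jobs in decreasing order (LPT): [19, 14, 12, 7, 6]
Assign each job to the least loaded machine:
  Machine 1: jobs [19, 7, 6], load = 32
  Machine 2: jobs [14, 12], load = 26
Makespan = max load = 32

32


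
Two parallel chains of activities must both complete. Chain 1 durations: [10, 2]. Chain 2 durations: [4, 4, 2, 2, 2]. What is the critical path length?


Path A total = 10 + 2 = 12
Path B total = 4 + 4 + 2 + 2 + 2 = 14
Critical path = longest path = max(12, 14) = 14

14


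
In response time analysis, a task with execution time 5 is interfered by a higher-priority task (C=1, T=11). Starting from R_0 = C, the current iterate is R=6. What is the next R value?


R_next = C + ceil(R_prev / T_hp) * C_hp
ceil(6 / 11) = ceil(0.5455) = 1
Interference = 1 * 1 = 1
R_next = 5 + 1 = 6
R_next = R_prev, so the iteration has converged (response time = 6).

6


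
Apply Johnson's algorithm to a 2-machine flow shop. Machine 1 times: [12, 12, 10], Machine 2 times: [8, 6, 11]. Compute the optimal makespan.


Apply Johnson's rule:
  Group 1 (a <= b): [(3, 10, 11)]
  Group 2 (a > b): [(1, 12, 8), (2, 12, 6)]
Optimal job order: [3, 1, 2]
Schedule:
  Job 3: M1 done at 10, M2 done at 21
  Job 1: M1 done at 22, M2 done at 30
  Job 2: M1 done at 34, M2 done at 40
Makespan = 40

40


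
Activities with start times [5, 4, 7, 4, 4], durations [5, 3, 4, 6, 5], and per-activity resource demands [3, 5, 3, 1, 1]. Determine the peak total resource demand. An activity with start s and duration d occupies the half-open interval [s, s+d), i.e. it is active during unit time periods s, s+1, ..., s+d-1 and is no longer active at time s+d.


Each activity i is active on [start_i, start_i + duration_i).
Compute total resource usage per time slot:
  t=0: active resources = [], total = 0
  t=1: active resources = [], total = 0
  t=2: active resources = [], total = 0
  t=3: active resources = [], total = 0
  t=4: active resources = [5, 1, 1], total = 7
  t=5: active resources = [3, 5, 1, 1], total = 10
  t=6: active resources = [3, 5, 1, 1], total = 10
  t=7: active resources = [3, 3, 1, 1], total = 8
  t=8: active resources = [3, 3, 1, 1], total = 8
  t=9: active resources = [3, 3, 1], total = 7
  t=10: active resources = [3], total = 3
Peak resource demand = 10

10


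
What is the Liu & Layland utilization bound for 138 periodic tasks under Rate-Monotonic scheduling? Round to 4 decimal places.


Compute 2^(1/138) = 1.0050354411
Subtract 1: 1.0050354411 - 1 = 0.0050354411
Multiply by n: 138 * 0.0050354411 = 0.6948908718
Round to 4 dp: 0.6949

0.6949


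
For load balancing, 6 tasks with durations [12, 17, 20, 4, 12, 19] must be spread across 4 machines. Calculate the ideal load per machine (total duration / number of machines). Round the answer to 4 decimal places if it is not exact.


Total processing time = 12 + 17 + 20 + 4 + 12 + 19 = 84
Number of machines = 4
Ideal balanced load = 84 / 4 = 21.0

21.0


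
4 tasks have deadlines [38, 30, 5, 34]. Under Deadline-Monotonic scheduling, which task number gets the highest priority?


Sort tasks by relative deadline (ascending):
  Task 3: deadline = 5
  Task 2: deadline = 30
  Task 4: deadline = 34
  Task 1: deadline = 38
Priority order (highest first): [3, 2, 4, 1]
Highest priority task = 3

3


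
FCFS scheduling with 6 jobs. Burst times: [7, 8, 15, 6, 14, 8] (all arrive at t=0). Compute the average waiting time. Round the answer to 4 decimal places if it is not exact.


FCFS order (as given): [7, 8, 15, 6, 14, 8]
Waiting times:
  Job 1: wait = 0
  Job 2: wait = 7
  Job 3: wait = 15
  Job 4: wait = 30
  Job 5: wait = 36
  Job 6: wait = 50
Sum of waiting times = 138
Average waiting time = 138/6 = 23.0

23.0


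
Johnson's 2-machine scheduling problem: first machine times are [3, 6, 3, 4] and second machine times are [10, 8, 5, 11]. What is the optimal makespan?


Apply Johnson's rule:
  Group 1 (a <= b): [(1, 3, 10), (3, 3, 5), (4, 4, 11), (2, 6, 8)]
  Group 2 (a > b): []
Optimal job order: [1, 3, 4, 2]
Schedule:
  Job 1: M1 done at 3, M2 done at 13
  Job 3: M1 done at 6, M2 done at 18
  Job 4: M1 done at 10, M2 done at 29
  Job 2: M1 done at 16, M2 done at 37
Makespan = 37

37


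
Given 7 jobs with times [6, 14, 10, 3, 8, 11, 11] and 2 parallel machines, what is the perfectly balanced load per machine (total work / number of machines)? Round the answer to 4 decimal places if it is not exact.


Total processing time = 6 + 14 + 10 + 3 + 8 + 11 + 11 = 63
Number of machines = 2
Ideal balanced load = 63 / 2 = 31.5

31.5


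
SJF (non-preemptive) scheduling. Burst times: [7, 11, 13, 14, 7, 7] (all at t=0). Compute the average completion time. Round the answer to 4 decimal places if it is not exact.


SJF order (ascending): [7, 7, 7, 11, 13, 14]
Completion times:
  Job 1: burst=7, C=7
  Job 2: burst=7, C=14
  Job 3: burst=7, C=21
  Job 4: burst=11, C=32
  Job 5: burst=13, C=45
  Job 6: burst=14, C=59
Average completion = 178/6 = 29.6667

29.6667


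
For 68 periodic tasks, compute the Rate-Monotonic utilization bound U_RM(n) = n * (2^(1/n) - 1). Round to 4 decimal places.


Compute 2^(1/68) = 1.0102454700
Subtract 1: 1.0102454700 - 1 = 0.0102454700
Multiply by n: 68 * 0.0102454700 = 0.6966919600
Round to 4 dp: 0.6967

0.6967


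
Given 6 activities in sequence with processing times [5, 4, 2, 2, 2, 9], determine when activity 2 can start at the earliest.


Activity 2 starts after activities 1 through 1 complete.
Predecessor durations: [5]
ES = 5 = 5

5


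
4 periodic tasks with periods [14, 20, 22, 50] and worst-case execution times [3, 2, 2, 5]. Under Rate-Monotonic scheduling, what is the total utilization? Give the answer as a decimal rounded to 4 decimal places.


Compute individual utilizations (exact fractions):
  Task 1: C/T = 3/14 (approx. 0.2143)
  Task 2: C/T = 2/20 = 1/10 (approx. 0.1)
  Task 3: C/T = 2/22 = 1/11 (approx. 0.0909)
  Task 4: C/T = 5/50 = 1/10 (approx. 0.1)
Total utilization U = 3/14 + 1/10 + 1/11 + 1/10 = 389/770
Rounded to 4 decimal places: U = 0.5052
RM (Liu & Layland) bound for 4 tasks = 0.756828; compare with U = 389/770 (approx. 0.505195)
U <= bound, so schedulable by RM sufficient condition.

0.5052


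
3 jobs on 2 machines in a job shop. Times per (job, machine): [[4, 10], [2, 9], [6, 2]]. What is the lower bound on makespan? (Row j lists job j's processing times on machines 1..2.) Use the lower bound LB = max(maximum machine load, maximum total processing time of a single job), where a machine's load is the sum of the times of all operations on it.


Machine loads:
  Machine 1: 4 + 2 + 6 = 12
  Machine 2: 10 + 9 + 2 = 21
Max machine load = 21
Job totals:
  Job 1: 14
  Job 2: 11
  Job 3: 8
Max job total = 14
Lower bound = max(21, 14) = 21

21


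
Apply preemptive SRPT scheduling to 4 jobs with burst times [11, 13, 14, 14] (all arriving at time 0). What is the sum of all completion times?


Since all jobs arrive at t=0, SRPT equals SPT ordering.
SPT order: [11, 13, 14, 14]
Completion times:
  Job 1: p=11, C=11
  Job 2: p=13, C=24
  Job 3: p=14, C=38
  Job 4: p=14, C=52
Total completion time = 11 + 24 + 38 + 52 = 125

125


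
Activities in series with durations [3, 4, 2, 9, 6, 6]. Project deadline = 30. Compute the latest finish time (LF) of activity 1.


LF(activity 1) = deadline - sum of successor durations
Successors: activities 2 through 6 with durations [4, 2, 9, 6, 6]
Sum of successor durations = 27
LF = 30 - 27 = 3

3


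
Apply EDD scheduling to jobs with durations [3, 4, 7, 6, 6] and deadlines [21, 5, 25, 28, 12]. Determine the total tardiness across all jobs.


Sort by due date (EDD order): [(4, 5), (6, 12), (3, 21), (7, 25), (6, 28)]
Compute completion times and tardiness:
  Job 1: p=4, d=5, C=4, tardiness=max(0,4-5)=0
  Job 2: p=6, d=12, C=10, tardiness=max(0,10-12)=0
  Job 3: p=3, d=21, C=13, tardiness=max(0,13-21)=0
  Job 4: p=7, d=25, C=20, tardiness=max(0,20-25)=0
  Job 5: p=6, d=28, C=26, tardiness=max(0,26-28)=0
Total tardiness = 0

0


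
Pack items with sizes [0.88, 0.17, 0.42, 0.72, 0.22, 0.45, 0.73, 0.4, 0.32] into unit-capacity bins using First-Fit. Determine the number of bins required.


Place items sequentially using First-Fit:
  Item 0.88 -> new Bin 1
  Item 0.17 -> new Bin 2
  Item 0.42 -> Bin 2 (now 0.59)
  Item 0.72 -> new Bin 3
  Item 0.22 -> Bin 2 (now 0.81)
  Item 0.45 -> new Bin 4
  Item 0.73 -> new Bin 5
  Item 0.4 -> Bin 4 (now 0.85)
  Item 0.32 -> new Bin 6
Total bins used = 6

6


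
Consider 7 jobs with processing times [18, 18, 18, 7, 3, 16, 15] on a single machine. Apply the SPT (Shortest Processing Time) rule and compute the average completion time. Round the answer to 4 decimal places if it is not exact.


Sort jobs by processing time (SPT order): [3, 7, 15, 16, 18, 18, 18]
Compute completion times sequentially:
  Job 1: processing = 3, completes at 3
  Job 2: processing = 7, completes at 10
  Job 3: processing = 15, completes at 25
  Job 4: processing = 16, completes at 41
  Job 5: processing = 18, completes at 59
  Job 6: processing = 18, completes at 77
  Job 7: processing = 18, completes at 95
Sum of completion times = 310
Average completion time = 310/7 = 44.2857

44.2857


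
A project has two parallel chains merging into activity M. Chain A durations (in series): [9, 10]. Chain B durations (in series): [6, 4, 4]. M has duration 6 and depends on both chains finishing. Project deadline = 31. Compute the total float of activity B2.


Forward pass: ES(B2) = sum of predecessors on chain B = 6
EF = ES + duration = 6 + 4 = 10
Backward pass: LF(M) = deadline = 31; LS(M) = 31 - 6 = 25
LF(B2) = LS(M) - sum(successors on chain B) = 25 - 4 = 21
LS = LF - duration = 21 - 4 = 17
Total float = LS - ES = 17 - 6 = 11

11


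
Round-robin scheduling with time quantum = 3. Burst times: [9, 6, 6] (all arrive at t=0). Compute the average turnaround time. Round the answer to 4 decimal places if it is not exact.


Time quantum = 3
Execution trace:
  J1 runs 3 units, time = 3
  J2 runs 3 units, time = 6
  J3 runs 3 units, time = 9
  J1 runs 3 units, time = 12
  J2 runs 3 units, time = 15
  J3 runs 3 units, time = 18
  J1 runs 3 units, time = 21
Finish times: [21, 15, 18]
Average turnaround = 54/3 = 18.0

18.0


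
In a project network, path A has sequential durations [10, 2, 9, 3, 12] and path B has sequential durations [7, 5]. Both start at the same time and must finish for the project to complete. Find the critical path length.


Path A total = 10 + 2 + 9 + 3 + 12 = 36
Path B total = 7 + 5 = 12
Critical path = longest path = max(36, 12) = 36

36


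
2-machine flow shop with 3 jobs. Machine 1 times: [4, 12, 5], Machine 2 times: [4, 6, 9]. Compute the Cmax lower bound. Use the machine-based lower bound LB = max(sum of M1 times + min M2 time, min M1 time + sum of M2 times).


LB1 = sum(M1 times) + min(M2 times) = 21 + 4 = 25
LB2 = min(M1 times) + sum(M2 times) = 4 + 19 = 23
Lower bound = max(LB1, LB2) = max(25, 23) = 25

25


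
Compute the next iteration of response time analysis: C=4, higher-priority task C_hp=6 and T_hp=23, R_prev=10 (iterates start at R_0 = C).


R_next = C + ceil(R_prev / T_hp) * C_hp
ceil(10 / 23) = ceil(0.4348) = 1
Interference = 1 * 6 = 6
R_next = 4 + 6 = 10
R_next = R_prev, so the iteration has converged (response time = 10).

10


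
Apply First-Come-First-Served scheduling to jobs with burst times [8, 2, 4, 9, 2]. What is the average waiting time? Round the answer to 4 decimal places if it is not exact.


FCFS order (as given): [8, 2, 4, 9, 2]
Waiting times:
  Job 1: wait = 0
  Job 2: wait = 8
  Job 3: wait = 10
  Job 4: wait = 14
  Job 5: wait = 23
Sum of waiting times = 55
Average waiting time = 55/5 = 11.0

11.0


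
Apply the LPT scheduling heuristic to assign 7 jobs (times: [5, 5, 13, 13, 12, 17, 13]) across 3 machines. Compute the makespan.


Sort jobs in decreasing order (LPT): [17, 13, 13, 13, 12, 5, 5]
Assign each job to the least loaded machine:
  Machine 1: jobs [17, 5, 5], load = 27
  Machine 2: jobs [13, 13], load = 26
  Machine 3: jobs [13, 12], load = 25
Makespan = max load = 27

27


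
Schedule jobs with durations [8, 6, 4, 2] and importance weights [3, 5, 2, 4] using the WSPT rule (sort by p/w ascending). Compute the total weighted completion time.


Compute p/w ratios and sort ascending (WSPT): [(2, 4), (6, 5), (4, 2), (8, 3)]
Compute weighted completion times:
  Job (p=2,w=4): C=2, w*C=4*2=8
  Job (p=6,w=5): C=8, w*C=5*8=40
  Job (p=4,w=2): C=12, w*C=2*12=24
  Job (p=8,w=3): C=20, w*C=3*20=60
Total weighted completion time = 132

132


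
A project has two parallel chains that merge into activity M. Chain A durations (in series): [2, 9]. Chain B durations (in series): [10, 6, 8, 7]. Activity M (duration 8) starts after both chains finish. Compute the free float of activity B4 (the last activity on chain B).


ES(B4) = sum of predecessors on chain B = 24
EF(B4) = ES + duration = 24 + 7 = 31
Successor of B4 is M. ES(M) = max(sum(A), sum(B)) = max(11, 31) = 31
Free float = ES(successor) - EF(current) = 31 - 31 = 0

0


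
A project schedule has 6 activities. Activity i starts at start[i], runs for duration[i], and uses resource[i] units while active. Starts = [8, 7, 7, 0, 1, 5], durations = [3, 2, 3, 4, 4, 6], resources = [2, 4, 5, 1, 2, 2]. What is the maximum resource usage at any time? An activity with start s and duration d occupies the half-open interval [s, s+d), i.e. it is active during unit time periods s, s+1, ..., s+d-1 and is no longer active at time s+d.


Each activity i is active on [start_i, start_i + duration_i).
Compute total resource usage per time slot:
  t=0: active resources = [1], total = 1
  t=1: active resources = [1, 2], total = 3
  t=2: active resources = [1, 2], total = 3
  t=3: active resources = [1, 2], total = 3
  t=4: active resources = [2], total = 2
  t=5: active resources = [2], total = 2
  t=6: active resources = [2], total = 2
  t=7: active resources = [4, 5, 2], total = 11
  t=8: active resources = [2, 4, 5, 2], total = 13
  t=9: active resources = [2, 5, 2], total = 9
  t=10: active resources = [2, 2], total = 4
Peak resource demand = 13

13


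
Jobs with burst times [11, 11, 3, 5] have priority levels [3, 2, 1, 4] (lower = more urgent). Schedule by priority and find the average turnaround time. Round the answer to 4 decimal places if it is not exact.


Sort by priority (ascending = highest first):
Order: [(1, 3), (2, 11), (3, 11), (4, 5)]
Completion times:
  Priority 1, burst=3, C=3
  Priority 2, burst=11, C=14
  Priority 3, burst=11, C=25
  Priority 4, burst=5, C=30
Average turnaround = 72/4 = 18.0

18.0


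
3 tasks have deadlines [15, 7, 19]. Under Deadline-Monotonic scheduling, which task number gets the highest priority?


Sort tasks by relative deadline (ascending):
  Task 2: deadline = 7
  Task 1: deadline = 15
  Task 3: deadline = 19
Priority order (highest first): [2, 1, 3]
Highest priority task = 2

2


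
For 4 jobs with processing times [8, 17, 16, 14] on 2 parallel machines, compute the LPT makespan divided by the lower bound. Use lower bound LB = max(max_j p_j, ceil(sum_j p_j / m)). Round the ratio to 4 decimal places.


LPT order: [17, 16, 14, 8]
Machine loads after assignment: [25, 30]
LPT makespan = 30
Lower bound = max(max_job, ceil(total/2)) = max(17, 28) = 28
Ratio = 30 / 28 = 1.0714

1.0714


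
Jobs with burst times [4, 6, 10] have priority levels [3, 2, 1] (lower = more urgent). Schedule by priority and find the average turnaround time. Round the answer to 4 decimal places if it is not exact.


Sort by priority (ascending = highest first):
Order: [(1, 10), (2, 6), (3, 4)]
Completion times:
  Priority 1, burst=10, C=10
  Priority 2, burst=6, C=16
  Priority 3, burst=4, C=20
Average turnaround = 46/3 = 15.3333

15.3333


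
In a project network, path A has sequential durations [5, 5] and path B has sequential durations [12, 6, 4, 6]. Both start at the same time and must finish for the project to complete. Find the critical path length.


Path A total = 5 + 5 = 10
Path B total = 12 + 6 + 4 + 6 = 28
Critical path = longest path = max(10, 28) = 28

28


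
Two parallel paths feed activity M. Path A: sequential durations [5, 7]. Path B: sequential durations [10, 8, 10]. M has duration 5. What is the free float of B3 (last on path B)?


ES(B3) = sum of predecessors on chain B = 18
EF(B3) = ES + duration = 18 + 10 = 28
Successor of B3 is M. ES(M) = max(sum(A), sum(B)) = max(12, 28) = 28
Free float = ES(successor) - EF(current) = 28 - 28 = 0

0


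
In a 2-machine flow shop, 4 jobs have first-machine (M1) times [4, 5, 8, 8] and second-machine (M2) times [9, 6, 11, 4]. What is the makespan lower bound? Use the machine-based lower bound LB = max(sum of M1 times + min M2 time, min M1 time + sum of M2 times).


LB1 = sum(M1 times) + min(M2 times) = 25 + 4 = 29
LB2 = min(M1 times) + sum(M2 times) = 4 + 30 = 34
Lower bound = max(LB1, LB2) = max(29, 34) = 34

34


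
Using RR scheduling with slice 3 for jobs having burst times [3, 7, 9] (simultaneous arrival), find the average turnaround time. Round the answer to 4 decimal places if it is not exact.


Time quantum = 3
Execution trace:
  J1 runs 3 units, time = 3
  J2 runs 3 units, time = 6
  J3 runs 3 units, time = 9
  J2 runs 3 units, time = 12
  J3 runs 3 units, time = 15
  J2 runs 1 units, time = 16
  J3 runs 3 units, time = 19
Finish times: [3, 16, 19]
Average turnaround = 38/3 = 12.6667

12.6667


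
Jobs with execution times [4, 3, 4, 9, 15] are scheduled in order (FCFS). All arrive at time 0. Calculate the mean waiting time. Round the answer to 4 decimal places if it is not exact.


FCFS order (as given): [4, 3, 4, 9, 15]
Waiting times:
  Job 1: wait = 0
  Job 2: wait = 4
  Job 3: wait = 7
  Job 4: wait = 11
  Job 5: wait = 20
Sum of waiting times = 42
Average waiting time = 42/5 = 8.4

8.4


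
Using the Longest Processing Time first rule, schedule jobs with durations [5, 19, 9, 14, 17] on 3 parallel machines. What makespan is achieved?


Sort jobs in decreasing order (LPT): [19, 17, 14, 9, 5]
Assign each job to the least loaded machine:
  Machine 1: jobs [19], load = 19
  Machine 2: jobs [17, 5], load = 22
  Machine 3: jobs [14, 9], load = 23
Makespan = max load = 23

23


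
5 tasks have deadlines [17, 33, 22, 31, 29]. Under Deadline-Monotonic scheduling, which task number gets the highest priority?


Sort tasks by relative deadline (ascending):
  Task 1: deadline = 17
  Task 3: deadline = 22
  Task 5: deadline = 29
  Task 4: deadline = 31
  Task 2: deadline = 33
Priority order (highest first): [1, 3, 5, 4, 2]
Highest priority task = 1

1


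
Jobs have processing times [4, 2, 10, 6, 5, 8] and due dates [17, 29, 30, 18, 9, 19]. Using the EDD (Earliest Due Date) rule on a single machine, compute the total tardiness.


Sort by due date (EDD order): [(5, 9), (4, 17), (6, 18), (8, 19), (2, 29), (10, 30)]
Compute completion times and tardiness:
  Job 1: p=5, d=9, C=5, tardiness=max(0,5-9)=0
  Job 2: p=4, d=17, C=9, tardiness=max(0,9-17)=0
  Job 3: p=6, d=18, C=15, tardiness=max(0,15-18)=0
  Job 4: p=8, d=19, C=23, tardiness=max(0,23-19)=4
  Job 5: p=2, d=29, C=25, tardiness=max(0,25-29)=0
  Job 6: p=10, d=30, C=35, tardiness=max(0,35-30)=5
Total tardiness = 9

9


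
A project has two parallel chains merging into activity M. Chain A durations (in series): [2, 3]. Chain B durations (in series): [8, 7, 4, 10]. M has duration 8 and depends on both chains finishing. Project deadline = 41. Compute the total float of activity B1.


Forward pass: ES(B1) = sum of predecessors on chain B = 0
EF = ES + duration = 0 + 8 = 8
Backward pass: LF(M) = deadline = 41; LS(M) = 41 - 8 = 33
LF(B1) = LS(M) - sum(successors on chain B) = 33 - 21 = 12
LS = LF - duration = 12 - 8 = 4
Total float = LS - ES = 4 - 0 = 4

4


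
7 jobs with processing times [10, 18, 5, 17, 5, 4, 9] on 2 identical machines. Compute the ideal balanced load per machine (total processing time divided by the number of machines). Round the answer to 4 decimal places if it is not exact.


Total processing time = 10 + 18 + 5 + 17 + 5 + 4 + 9 = 68
Number of machines = 2
Ideal balanced load = 68 / 2 = 34.0

34.0


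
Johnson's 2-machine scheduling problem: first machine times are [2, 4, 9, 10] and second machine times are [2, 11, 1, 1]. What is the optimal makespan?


Apply Johnson's rule:
  Group 1 (a <= b): [(1, 2, 2), (2, 4, 11)]
  Group 2 (a > b): [(3, 9, 1), (4, 10, 1)]
Optimal job order: [1, 2, 3, 4]
Schedule:
  Job 1: M1 done at 2, M2 done at 4
  Job 2: M1 done at 6, M2 done at 17
  Job 3: M1 done at 15, M2 done at 18
  Job 4: M1 done at 25, M2 done at 26
Makespan = 26

26


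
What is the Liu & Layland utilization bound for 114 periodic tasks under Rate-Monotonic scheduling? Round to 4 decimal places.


Compute 2^(1/114) = 1.0060987606
Subtract 1: 1.0060987606 - 1 = 0.0060987606
Multiply by n: 114 * 0.0060987606 = 0.6952587084
Round to 4 dp: 0.6953

0.6953


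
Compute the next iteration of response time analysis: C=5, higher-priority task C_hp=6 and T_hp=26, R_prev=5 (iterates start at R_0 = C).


R_next = C + ceil(R_prev / T_hp) * C_hp
ceil(5 / 26) = ceil(0.1923) = 1
Interference = 1 * 6 = 6
R_next = 5 + 6 = 11

11


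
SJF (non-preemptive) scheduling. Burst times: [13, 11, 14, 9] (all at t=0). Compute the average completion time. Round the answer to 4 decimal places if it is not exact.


SJF order (ascending): [9, 11, 13, 14]
Completion times:
  Job 1: burst=9, C=9
  Job 2: burst=11, C=20
  Job 3: burst=13, C=33
  Job 4: burst=14, C=47
Average completion = 109/4 = 27.25

27.25


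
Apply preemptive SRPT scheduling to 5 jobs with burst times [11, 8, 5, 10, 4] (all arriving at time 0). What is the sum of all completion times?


Since all jobs arrive at t=0, SRPT equals SPT ordering.
SPT order: [4, 5, 8, 10, 11]
Completion times:
  Job 1: p=4, C=4
  Job 2: p=5, C=9
  Job 3: p=8, C=17
  Job 4: p=10, C=27
  Job 5: p=11, C=38
Total completion time = 4 + 9 + 17 + 27 + 38 = 95

95


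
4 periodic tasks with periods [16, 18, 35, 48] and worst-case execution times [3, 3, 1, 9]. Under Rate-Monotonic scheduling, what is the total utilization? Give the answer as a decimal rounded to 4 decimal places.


Compute individual utilizations (exact fractions):
  Task 1: C/T = 3/16 (approx. 0.1875)
  Task 2: C/T = 3/18 = 1/6 (approx. 0.1667)
  Task 3: C/T = 1/35 (approx. 0.0286)
  Task 4: C/T = 9/48 = 3/16 (approx. 0.1875)
Total utilization U = 3/16 + 1/6 + 1/35 + 3/16 = 479/840
Rounded to 4 decimal places: U = 0.5702
RM (Liu & Layland) bound for 4 tasks = 0.756828; compare with U = 479/840 (approx. 0.570238)
U <= bound, so schedulable by RM sufficient condition.

0.5702


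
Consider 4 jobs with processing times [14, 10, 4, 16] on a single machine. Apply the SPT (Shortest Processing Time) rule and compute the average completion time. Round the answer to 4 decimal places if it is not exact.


Sort jobs by processing time (SPT order): [4, 10, 14, 16]
Compute completion times sequentially:
  Job 1: processing = 4, completes at 4
  Job 2: processing = 10, completes at 14
  Job 3: processing = 14, completes at 28
  Job 4: processing = 16, completes at 44
Sum of completion times = 90
Average completion time = 90/4 = 22.5

22.5


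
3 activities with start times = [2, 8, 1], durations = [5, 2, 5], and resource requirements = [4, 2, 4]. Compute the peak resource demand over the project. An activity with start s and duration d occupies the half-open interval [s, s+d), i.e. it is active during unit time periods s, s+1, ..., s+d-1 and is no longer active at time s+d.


Each activity i is active on [start_i, start_i + duration_i).
Compute total resource usage per time slot:
  t=0: active resources = [], total = 0
  t=1: active resources = [4], total = 4
  t=2: active resources = [4, 4], total = 8
  t=3: active resources = [4, 4], total = 8
  t=4: active resources = [4, 4], total = 8
  t=5: active resources = [4, 4], total = 8
  t=6: active resources = [4], total = 4
  t=7: active resources = [], total = 0
  t=8: active resources = [2], total = 2
  t=9: active resources = [2], total = 2
Peak resource demand = 8

8


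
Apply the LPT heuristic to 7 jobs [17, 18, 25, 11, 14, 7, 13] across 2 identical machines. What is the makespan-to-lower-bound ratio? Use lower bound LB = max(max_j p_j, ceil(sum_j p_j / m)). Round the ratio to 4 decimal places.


LPT order: [25, 18, 17, 14, 13, 11, 7]
Machine loads after assignment: [50, 55]
LPT makespan = 55
Lower bound = max(max_job, ceil(total/2)) = max(25, 53) = 53
Ratio = 55 / 53 = 1.0377

1.0377


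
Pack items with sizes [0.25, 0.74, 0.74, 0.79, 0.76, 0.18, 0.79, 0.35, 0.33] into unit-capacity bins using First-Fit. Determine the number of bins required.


Place items sequentially using First-Fit:
  Item 0.25 -> new Bin 1
  Item 0.74 -> Bin 1 (now 0.99)
  Item 0.74 -> new Bin 2
  Item 0.79 -> new Bin 3
  Item 0.76 -> new Bin 4
  Item 0.18 -> Bin 2 (now 0.92)
  Item 0.79 -> new Bin 5
  Item 0.35 -> new Bin 6
  Item 0.33 -> Bin 6 (now 0.68)
Total bins used = 6

6


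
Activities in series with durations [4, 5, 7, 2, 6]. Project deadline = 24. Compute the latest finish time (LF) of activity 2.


LF(activity 2) = deadline - sum of successor durations
Successors: activities 3 through 5 with durations [7, 2, 6]
Sum of successor durations = 15
LF = 24 - 15 = 9

9


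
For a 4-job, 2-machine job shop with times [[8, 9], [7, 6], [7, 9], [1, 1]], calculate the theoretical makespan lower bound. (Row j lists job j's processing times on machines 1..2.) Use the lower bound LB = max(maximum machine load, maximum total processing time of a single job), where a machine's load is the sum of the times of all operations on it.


Machine loads:
  Machine 1: 8 + 7 + 7 + 1 = 23
  Machine 2: 9 + 6 + 9 + 1 = 25
Max machine load = 25
Job totals:
  Job 1: 17
  Job 2: 13
  Job 3: 16
  Job 4: 2
Max job total = 17
Lower bound = max(25, 17) = 25

25


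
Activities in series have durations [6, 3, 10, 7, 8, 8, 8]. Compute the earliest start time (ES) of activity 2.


Activity 2 starts after activities 1 through 1 complete.
Predecessor durations: [6]
ES = 6 = 6

6


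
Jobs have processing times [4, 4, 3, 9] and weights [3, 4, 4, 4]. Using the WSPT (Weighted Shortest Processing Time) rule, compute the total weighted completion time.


Compute p/w ratios and sort ascending (WSPT): [(3, 4), (4, 4), (4, 3), (9, 4)]
Compute weighted completion times:
  Job (p=3,w=4): C=3, w*C=4*3=12
  Job (p=4,w=4): C=7, w*C=4*7=28
  Job (p=4,w=3): C=11, w*C=3*11=33
  Job (p=9,w=4): C=20, w*C=4*20=80
Total weighted completion time = 153

153


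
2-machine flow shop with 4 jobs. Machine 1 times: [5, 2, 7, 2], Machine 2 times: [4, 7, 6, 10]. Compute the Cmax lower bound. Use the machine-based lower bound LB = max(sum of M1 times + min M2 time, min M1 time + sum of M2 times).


LB1 = sum(M1 times) + min(M2 times) = 16 + 4 = 20
LB2 = min(M1 times) + sum(M2 times) = 2 + 27 = 29
Lower bound = max(LB1, LB2) = max(20, 29) = 29

29
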